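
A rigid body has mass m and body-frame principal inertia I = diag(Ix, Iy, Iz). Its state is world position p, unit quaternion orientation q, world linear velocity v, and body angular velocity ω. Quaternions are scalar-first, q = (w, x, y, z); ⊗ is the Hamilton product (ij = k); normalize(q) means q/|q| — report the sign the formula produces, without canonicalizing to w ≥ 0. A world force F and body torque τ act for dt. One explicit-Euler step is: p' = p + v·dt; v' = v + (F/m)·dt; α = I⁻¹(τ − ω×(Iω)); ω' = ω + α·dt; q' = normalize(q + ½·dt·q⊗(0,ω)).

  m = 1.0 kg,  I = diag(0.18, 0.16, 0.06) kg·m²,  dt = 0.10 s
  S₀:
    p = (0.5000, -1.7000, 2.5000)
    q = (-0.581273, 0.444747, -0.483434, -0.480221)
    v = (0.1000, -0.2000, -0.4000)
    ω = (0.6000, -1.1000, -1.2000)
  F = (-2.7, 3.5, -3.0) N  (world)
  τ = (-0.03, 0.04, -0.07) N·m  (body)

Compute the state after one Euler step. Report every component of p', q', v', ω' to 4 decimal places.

linear accel F/m = (-2.7000, 3.5000, -3.0000)
new position p' = (0.5100, -1.7200, 2.4600)
v' = v + a·dt = (-0.1700, 0.1500, -0.7000)
ω×(Iω) gyroscopic = (-0.1320, -0.0864, 0.0132)
(τ − ω×Iω)/I = (0.5667, 0.7900, -1.3867)
ω' = ω + α·dt = (0.6567, -1.0210, -1.3387)
Hamilton product q⊗(0,ω) = (-1.3748908, -0.2968861, 0.8849641, 0.4983663)
q + ½dt·q⊗(0,ω), renormalized = (-0.6476, 0.4283, -0.4375, -0.4536)

p' = (0.5100, -1.7200, 2.4600)
q' = (-0.6476, 0.4283, -0.4375, -0.4536)
v' = (-0.1700, 0.1500, -0.7000)
ω' = (0.6567, -1.0210, -1.3387)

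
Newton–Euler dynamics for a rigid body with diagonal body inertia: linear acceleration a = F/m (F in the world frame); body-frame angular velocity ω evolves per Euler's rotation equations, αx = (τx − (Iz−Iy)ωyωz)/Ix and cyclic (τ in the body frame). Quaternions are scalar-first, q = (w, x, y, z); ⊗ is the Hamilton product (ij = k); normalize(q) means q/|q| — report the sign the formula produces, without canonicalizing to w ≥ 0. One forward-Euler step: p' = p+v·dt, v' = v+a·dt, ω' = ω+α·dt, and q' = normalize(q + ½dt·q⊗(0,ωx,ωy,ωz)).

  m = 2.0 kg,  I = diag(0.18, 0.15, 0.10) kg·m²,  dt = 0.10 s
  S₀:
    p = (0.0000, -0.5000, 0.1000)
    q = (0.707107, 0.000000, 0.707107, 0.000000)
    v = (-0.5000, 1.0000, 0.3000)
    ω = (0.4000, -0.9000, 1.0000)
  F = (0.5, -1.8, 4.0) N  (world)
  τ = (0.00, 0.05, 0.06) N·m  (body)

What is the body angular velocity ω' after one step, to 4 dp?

ω' = (0.3750, -0.8880, 1.0492)

gyro term ω×Iω = (0.0450, 0.0320, 0.0108)
(τ − ω×Iω)/I = (-0.2500, 0.1200, 0.4920)
ω + α·dt = (0.3750, -0.8880, 1.0492)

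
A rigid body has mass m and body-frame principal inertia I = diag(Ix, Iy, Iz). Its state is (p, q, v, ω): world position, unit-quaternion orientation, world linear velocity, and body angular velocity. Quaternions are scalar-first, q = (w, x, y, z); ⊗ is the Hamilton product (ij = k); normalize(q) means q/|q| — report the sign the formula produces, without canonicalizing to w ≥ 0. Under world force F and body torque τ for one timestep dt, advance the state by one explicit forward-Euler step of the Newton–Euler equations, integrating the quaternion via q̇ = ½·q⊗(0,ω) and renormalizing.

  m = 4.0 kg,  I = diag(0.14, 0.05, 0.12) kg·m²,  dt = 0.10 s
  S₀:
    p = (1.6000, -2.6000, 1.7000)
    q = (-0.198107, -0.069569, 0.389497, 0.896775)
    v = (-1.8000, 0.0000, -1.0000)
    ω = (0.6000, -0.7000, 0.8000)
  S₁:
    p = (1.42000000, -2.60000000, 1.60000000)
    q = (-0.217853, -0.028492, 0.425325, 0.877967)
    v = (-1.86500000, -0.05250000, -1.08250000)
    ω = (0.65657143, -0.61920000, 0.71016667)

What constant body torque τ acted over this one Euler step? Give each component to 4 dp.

τ = (0.0400, 0.0500, -0.0700)

rate change Δω = (0.05657143, 0.08080000, -0.08983333)
gyro term ω₀×Iω₀ = (-0.0392, 0.0096, 0.0378)
I·α + gyro = (0.0400, 0.0500, -0.0700)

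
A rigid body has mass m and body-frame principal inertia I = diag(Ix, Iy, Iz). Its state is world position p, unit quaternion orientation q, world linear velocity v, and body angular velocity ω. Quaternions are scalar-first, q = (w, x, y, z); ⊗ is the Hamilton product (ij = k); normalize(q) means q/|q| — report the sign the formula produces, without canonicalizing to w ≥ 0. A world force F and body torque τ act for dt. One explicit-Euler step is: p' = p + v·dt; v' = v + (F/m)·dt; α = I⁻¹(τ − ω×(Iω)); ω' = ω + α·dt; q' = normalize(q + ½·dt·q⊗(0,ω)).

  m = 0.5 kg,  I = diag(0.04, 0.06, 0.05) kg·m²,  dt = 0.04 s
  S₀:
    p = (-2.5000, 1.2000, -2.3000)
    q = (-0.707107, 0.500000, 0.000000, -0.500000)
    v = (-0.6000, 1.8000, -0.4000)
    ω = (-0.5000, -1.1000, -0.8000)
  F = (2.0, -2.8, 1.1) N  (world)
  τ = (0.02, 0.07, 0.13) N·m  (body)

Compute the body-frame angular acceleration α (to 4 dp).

ω×(Iω) gyroscopic = (-0.0088, -0.0040, 0.0110)
α = I⁻¹(τ − ω×Iω) = (0.7200, 1.2333, 2.3800)

α = (0.7200, 1.2333, 2.3800)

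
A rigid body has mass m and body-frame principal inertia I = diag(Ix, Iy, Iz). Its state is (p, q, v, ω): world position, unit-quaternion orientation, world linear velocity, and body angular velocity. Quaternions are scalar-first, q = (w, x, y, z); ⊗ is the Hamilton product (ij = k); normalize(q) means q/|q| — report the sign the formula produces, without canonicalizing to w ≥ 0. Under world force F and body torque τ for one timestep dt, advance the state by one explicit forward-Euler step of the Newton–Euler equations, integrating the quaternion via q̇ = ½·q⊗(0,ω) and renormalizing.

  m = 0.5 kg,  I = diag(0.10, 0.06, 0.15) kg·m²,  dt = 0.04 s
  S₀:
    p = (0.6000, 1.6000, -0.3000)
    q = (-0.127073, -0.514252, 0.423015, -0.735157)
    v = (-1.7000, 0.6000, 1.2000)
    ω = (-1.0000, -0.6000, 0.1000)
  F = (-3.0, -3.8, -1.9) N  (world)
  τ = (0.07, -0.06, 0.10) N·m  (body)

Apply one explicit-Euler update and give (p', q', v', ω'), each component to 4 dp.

p' = (0.5320, 1.6240, -0.2520)
q' = (-0.1308, -0.5195, 0.4402, -0.7206)
v' = (-1.9400, 0.2960, 1.0480)
ω' = (-0.9698, -0.6433, 0.1331)

gyro term ω×Iω = (-0.0054, 0.0050, -0.0240)
α = I⁻¹(τ − ω×Iω) = (0.7540, -1.0833, 0.8267)
ω + α·dt = (-0.9698, -0.6433, 0.1331)
Hamilton product q⊗(0,ω) = (-0.1869273, -0.2717197, 0.8628260, 0.7188589)
updated quaternion q' = (-0.1308, -0.5195, 0.4402, -0.7206)
a = F/m = (-6.0000, -7.6000, -3.8000)
p + v·dt = (0.5320, 1.6240, -0.2520)
v + (F/m)dt = (-1.9400, 0.2960, 1.0480)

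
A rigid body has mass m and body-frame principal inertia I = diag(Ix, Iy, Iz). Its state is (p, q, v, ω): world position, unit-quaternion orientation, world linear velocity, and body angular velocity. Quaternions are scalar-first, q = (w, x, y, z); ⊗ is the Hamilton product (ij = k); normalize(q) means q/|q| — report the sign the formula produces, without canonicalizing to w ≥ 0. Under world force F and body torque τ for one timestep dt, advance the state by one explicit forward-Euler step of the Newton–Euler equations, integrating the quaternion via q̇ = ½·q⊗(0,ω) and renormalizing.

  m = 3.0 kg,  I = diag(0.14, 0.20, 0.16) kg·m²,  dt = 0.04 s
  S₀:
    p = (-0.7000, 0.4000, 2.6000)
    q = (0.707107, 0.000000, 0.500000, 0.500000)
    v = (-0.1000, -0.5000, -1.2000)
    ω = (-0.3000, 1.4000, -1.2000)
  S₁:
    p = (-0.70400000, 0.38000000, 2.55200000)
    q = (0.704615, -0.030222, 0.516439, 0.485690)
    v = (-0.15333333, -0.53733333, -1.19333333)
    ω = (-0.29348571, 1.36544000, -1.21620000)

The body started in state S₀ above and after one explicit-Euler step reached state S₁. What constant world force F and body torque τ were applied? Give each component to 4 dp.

v₁ − v₀ = (-0.05333333, -0.03733333, 0.00666667)
F = m·Δv/dt = (-4.0000, -2.8000, 0.5000)
Δω = ω₁−ω₀ = (0.00651429, -0.03456000, -0.01620000)
gyro term ω₀×Iω₀ = (0.0672, -0.0072, -0.0252)
τ = I·(Δω/dt) + ω₀×(Iω₀) = (0.0900, -0.1800, -0.0900)

F = (-4.0000, -2.8000, 0.5000)
τ = (0.0900, -0.1800, -0.0900)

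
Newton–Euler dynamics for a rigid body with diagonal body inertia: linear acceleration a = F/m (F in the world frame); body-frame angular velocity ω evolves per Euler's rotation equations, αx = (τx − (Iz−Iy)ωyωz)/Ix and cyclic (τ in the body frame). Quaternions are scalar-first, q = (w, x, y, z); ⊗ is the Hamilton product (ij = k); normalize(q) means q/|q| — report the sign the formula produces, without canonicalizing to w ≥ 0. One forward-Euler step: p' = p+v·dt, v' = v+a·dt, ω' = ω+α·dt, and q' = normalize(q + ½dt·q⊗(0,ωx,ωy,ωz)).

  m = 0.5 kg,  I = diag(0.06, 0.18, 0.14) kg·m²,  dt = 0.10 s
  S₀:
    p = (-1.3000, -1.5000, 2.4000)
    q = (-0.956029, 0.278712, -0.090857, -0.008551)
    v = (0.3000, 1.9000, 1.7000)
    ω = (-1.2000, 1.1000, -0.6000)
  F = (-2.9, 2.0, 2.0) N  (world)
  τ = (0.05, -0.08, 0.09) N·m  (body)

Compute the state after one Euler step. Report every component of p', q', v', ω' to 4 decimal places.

p' = (-1.2700, -1.3100, 2.5700)
q' = (-0.9311, 0.3380, -0.1341, 0.0299)
v' = (-0.2800, 2.3000, 2.1000)
ω' = (-1.1607, 1.0876, -0.4226)

new position p' = (-1.2700, -1.3100, 2.5700)
new velocity v' = (-0.2800, 2.3000, 2.1000)
gyro term ω×Iω = (0.0264, -0.0576, -0.1584)
α = I⁻¹(τ − ω×Iω) = (0.3933, -0.1244, 1.7743)
new body rate ω' = (-1.1607, 1.0876, -0.4226)
Hamilton product q⊗(0,ω) = (0.4292665, 1.2111551, -0.8741435, 0.7711722)
updated quaternion q' = (-0.9311, 0.3380, -0.1341, 0.0299)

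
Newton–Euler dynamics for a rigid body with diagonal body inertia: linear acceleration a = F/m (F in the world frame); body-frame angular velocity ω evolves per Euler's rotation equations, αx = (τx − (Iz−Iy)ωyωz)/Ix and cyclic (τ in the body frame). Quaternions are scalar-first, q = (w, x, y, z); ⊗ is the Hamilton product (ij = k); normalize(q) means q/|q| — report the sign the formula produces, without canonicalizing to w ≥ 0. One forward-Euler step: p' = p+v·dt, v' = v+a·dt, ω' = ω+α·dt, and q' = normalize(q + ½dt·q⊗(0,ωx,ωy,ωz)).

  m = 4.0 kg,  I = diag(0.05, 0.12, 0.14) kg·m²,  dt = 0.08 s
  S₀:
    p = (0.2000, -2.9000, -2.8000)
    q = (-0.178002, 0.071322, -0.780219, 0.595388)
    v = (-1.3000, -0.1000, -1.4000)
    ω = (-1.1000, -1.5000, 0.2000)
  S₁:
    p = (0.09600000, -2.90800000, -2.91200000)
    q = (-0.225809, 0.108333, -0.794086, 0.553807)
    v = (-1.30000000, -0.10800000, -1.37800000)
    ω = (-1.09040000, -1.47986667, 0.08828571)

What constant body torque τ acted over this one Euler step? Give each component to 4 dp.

ω₁ − ω₀ = (0.00960000, 0.02013333, -0.11171429)
precession coupling = (-0.0060, 0.0198, 0.1155)
applied torque τ = (0.0000, 0.0500, -0.0800)

τ = (0.0000, 0.0500, -0.0800)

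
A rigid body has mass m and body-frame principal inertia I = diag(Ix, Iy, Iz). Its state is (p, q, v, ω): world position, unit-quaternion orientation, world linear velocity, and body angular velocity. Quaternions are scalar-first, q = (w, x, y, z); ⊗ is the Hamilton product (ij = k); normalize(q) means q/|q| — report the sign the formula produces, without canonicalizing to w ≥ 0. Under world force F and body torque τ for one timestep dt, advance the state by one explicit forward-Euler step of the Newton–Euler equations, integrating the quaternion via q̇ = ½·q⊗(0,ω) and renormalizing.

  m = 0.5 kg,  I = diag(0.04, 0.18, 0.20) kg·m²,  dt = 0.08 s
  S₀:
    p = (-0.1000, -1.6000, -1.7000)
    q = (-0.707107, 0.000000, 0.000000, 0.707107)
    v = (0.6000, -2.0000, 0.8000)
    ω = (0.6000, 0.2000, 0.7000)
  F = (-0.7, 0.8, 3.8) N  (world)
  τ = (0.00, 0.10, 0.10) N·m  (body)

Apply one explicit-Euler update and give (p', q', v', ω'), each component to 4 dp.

a = F/m = (-1.4000, 1.6000, 7.6000)
p' = p + v·dt = (-0.0520, -1.7600, -1.6360)
v + (F/m)dt = (0.4880, -1.8720, 1.4080)
(τ − ω×Iω)/I = (-0.0700, 0.9289, 0.4160)
ω + α·dt = (0.5944, 0.2743, 0.7333)
2q̇ = q⊗(0,ω) = (-0.4949749, -0.5656856, 0.2828428, -0.4949749)
updated quaternion q' = (-0.7264, -0.0226, 0.0113, 0.6868)

p' = (-0.0520, -1.7600, -1.6360)
q' = (-0.7264, -0.0226, 0.0113, 0.6868)
v' = (0.4880, -1.8720, 1.4080)
ω' = (0.5944, 0.2743, 0.7333)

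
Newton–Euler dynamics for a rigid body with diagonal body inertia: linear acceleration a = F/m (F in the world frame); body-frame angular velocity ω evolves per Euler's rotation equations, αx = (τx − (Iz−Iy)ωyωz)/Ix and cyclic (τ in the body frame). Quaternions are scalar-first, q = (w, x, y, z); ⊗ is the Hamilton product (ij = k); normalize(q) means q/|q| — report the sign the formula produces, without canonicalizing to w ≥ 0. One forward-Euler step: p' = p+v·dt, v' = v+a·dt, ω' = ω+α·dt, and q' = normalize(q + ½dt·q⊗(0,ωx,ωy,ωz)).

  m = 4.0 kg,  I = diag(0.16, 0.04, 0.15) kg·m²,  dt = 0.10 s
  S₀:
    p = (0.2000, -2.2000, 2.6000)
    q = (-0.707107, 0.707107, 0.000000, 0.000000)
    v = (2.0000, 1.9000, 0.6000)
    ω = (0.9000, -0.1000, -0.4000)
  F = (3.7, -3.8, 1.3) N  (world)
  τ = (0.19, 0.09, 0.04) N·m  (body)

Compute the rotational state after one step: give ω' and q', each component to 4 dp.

ω' = (1.0160, 0.1340, -0.3805)
q' = (-0.7380, 0.6745, 0.0177, 0.0106)

precession coupling ω×(Iω) = (0.0044, -0.0036, 0.0108)
α = I⁻¹(τ − ω×Iω) = (1.1600, 2.3400, 0.1947)
ω' = ω + α·dt = (1.0160, 0.1340, -0.3805)
q⊗(0,ω) = (-0.6363963, -0.6363963, 0.3535535, 0.2121321)
q' = normalize(q + ½dt·q⊗(0,ω)) = (-0.7380, 0.6745, 0.0177, 0.0106)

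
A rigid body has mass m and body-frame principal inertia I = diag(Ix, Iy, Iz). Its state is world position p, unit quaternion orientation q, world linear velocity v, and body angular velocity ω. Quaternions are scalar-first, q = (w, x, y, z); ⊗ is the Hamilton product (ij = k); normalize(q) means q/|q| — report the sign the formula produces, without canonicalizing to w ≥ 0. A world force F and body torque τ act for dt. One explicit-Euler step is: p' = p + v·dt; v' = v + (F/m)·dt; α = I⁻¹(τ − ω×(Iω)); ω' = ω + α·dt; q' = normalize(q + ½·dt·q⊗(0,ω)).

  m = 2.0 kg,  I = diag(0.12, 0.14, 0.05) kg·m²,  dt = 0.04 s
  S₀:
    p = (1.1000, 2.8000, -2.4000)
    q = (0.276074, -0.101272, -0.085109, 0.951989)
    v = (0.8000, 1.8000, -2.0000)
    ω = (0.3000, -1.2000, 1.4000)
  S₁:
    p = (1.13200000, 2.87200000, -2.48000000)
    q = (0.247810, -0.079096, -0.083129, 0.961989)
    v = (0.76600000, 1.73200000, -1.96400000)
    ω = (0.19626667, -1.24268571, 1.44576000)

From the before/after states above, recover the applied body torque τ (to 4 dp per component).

ω₁ − ω₀ = (-0.10373333, -0.04268571, 0.04576000)
applied torque τ = (-0.1600, -0.1200, 0.0500)

τ = (-0.1600, -0.1200, 0.0500)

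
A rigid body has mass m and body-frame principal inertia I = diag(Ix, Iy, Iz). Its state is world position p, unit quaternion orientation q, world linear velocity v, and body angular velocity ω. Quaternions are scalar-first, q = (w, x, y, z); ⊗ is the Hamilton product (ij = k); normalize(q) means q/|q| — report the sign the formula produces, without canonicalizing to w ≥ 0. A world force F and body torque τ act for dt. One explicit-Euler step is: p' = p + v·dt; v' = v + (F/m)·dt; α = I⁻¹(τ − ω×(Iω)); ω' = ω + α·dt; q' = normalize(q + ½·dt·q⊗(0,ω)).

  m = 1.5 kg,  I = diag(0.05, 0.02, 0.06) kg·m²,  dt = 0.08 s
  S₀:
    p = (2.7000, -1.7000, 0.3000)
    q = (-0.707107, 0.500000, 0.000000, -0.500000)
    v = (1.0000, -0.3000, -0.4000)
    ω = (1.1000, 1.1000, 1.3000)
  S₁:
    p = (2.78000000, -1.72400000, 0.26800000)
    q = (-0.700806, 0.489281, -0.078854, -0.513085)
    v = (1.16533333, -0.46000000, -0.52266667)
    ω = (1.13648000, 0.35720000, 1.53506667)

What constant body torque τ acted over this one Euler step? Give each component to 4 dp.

ω₁ − ω₀ = (0.03648000, -0.74280000, 0.23506667)
precession coupling = (0.0572, -0.0143, -0.0363)
I·α + gyro = (0.0800, -0.2000, 0.1400)

τ = (0.0800, -0.2000, 0.1400)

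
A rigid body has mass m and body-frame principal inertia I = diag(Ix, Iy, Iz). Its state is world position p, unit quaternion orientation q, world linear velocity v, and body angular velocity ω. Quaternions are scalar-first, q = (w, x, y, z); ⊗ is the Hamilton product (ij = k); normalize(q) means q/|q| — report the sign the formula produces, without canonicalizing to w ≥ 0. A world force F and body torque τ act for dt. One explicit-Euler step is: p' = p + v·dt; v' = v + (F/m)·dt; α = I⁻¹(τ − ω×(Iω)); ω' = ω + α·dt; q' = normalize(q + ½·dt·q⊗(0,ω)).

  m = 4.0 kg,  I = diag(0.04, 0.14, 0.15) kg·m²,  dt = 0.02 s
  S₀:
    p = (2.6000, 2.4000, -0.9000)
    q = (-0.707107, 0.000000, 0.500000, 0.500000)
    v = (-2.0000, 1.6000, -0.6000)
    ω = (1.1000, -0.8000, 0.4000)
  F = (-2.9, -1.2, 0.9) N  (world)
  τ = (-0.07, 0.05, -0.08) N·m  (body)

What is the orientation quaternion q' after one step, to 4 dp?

2q̇ = q⊗(0,ω) = (0.2000000, -0.1778177, 1.1156856, -0.8328428)
updated quaternion q' = (-0.7050, -0.0018, 0.5111, 0.4916)

q' = (-0.7050, -0.0018, 0.5111, 0.4916)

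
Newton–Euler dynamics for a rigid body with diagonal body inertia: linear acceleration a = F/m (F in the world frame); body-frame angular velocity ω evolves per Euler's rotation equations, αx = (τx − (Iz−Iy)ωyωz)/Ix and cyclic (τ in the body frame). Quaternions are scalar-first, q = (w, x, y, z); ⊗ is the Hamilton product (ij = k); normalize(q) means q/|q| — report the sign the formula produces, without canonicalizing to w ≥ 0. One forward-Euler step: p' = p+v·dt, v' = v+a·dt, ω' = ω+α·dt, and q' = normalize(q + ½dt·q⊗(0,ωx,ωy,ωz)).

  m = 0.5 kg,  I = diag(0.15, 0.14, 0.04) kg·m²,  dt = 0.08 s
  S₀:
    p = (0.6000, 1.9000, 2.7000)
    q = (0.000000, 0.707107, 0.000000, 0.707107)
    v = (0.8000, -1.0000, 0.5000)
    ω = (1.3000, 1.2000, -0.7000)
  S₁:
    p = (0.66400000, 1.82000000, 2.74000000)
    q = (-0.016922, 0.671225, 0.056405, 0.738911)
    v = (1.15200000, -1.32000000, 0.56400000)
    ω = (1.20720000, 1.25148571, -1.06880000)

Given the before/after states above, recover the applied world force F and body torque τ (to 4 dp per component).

v₁ − v₀ = (0.35200000, -0.32000000, 0.06400000)
F = m·Δv/dt = (2.2000, -2.0000, 0.4000)
ω₁ − ω₀ = (-0.09280000, 0.05148571, -0.36880000)
precession coupling = (0.0840, -0.1001, -0.0156)
I·α + gyro = (-0.0900, -0.0100, -0.2000)

F = (2.2000, -2.0000, 0.4000)
τ = (-0.0900, -0.0100, -0.2000)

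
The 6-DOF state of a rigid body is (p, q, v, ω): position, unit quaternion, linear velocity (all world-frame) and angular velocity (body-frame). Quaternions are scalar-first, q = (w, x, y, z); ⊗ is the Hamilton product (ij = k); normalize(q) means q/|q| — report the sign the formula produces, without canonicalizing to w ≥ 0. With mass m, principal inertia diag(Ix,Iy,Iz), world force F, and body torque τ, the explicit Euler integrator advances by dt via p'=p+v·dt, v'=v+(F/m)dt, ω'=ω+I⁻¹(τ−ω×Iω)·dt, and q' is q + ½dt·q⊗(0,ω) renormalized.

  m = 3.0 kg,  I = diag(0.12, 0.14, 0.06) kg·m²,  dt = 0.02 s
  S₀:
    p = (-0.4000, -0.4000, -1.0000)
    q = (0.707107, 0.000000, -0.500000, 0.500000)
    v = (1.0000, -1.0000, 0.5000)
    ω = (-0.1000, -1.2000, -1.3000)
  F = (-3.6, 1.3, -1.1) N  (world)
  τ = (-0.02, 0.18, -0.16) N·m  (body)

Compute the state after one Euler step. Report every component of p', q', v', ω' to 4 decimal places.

p' = p + v·dt = (-0.3800, -0.4200, -0.9900)
v + (F/m)dt = (0.9760, -0.9913, 0.4927)
precession coupling ω×(Iω) = (-0.1248, 0.0078, 0.0024)
α = I⁻¹(τ − ω×Iω) = (0.8733, 1.2300, -2.7067)
ω + α·dt = (-0.0825, -1.1754, -1.3541)
q⊗(0,ω) = (0.0500000, 1.1792893, -0.8985284, -0.9692391)
q + ½dt·q⊗(0,ω), renormalized = (0.7075, 0.0118, -0.5089, 0.4902)

p' = (-0.3800, -0.4200, -0.9900)
q' = (0.7075, 0.0118, -0.5089, 0.4902)
v' = (0.9760, -0.9913, 0.4927)
ω' = (-0.0825, -1.1754, -1.3541)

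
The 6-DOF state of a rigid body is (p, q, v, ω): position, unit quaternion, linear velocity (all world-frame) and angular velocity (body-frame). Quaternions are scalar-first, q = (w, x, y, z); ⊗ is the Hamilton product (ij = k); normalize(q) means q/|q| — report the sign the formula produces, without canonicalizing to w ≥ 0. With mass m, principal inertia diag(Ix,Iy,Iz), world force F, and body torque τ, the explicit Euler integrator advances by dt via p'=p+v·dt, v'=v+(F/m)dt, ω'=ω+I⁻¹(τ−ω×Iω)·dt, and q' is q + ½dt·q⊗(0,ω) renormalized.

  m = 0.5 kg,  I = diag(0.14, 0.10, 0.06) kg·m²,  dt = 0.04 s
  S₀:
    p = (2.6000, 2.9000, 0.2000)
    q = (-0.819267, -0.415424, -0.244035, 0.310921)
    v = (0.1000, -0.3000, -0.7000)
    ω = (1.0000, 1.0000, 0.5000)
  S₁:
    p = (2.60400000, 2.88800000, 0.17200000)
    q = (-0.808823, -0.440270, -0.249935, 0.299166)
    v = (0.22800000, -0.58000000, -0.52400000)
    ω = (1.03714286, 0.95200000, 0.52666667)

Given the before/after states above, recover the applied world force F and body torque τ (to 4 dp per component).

rate change Δω = (0.03714286, -0.04800000, 0.02666667)
precession coupling = (-0.0200, 0.0400, -0.0400)
τ = I·(Δω/dt) + ω₀×(Iω₀) = (0.1100, -0.0800, 0.0000)
Δv = v₁−v₀ = (0.12800000, -0.28000000, 0.17600000)
m·(v₁−v₀)/dt = (1.6000, -3.5000, 2.2000)

F = (1.6000, -3.5000, 2.2000)
τ = (0.1100, -0.0800, 0.0000)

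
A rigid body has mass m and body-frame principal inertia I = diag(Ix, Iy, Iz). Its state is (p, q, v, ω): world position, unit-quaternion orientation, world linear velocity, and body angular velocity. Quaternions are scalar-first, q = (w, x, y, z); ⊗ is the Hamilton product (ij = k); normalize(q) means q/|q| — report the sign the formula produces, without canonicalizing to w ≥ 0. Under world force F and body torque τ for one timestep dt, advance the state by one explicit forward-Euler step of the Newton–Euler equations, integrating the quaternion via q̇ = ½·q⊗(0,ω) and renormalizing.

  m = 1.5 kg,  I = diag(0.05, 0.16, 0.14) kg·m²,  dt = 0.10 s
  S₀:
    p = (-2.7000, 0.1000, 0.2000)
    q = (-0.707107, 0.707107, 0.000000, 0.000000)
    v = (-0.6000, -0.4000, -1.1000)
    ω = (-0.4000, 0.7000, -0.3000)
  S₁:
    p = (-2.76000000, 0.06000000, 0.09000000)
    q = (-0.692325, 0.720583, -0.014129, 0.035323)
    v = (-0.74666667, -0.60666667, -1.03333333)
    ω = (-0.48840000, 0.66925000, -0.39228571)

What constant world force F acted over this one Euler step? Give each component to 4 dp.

velocity change Δv = (-0.14666667, -0.20666667, 0.06666667)
applied force F = (-2.2000, -3.1000, 1.0000)

F = (-2.2000, -3.1000, 1.0000)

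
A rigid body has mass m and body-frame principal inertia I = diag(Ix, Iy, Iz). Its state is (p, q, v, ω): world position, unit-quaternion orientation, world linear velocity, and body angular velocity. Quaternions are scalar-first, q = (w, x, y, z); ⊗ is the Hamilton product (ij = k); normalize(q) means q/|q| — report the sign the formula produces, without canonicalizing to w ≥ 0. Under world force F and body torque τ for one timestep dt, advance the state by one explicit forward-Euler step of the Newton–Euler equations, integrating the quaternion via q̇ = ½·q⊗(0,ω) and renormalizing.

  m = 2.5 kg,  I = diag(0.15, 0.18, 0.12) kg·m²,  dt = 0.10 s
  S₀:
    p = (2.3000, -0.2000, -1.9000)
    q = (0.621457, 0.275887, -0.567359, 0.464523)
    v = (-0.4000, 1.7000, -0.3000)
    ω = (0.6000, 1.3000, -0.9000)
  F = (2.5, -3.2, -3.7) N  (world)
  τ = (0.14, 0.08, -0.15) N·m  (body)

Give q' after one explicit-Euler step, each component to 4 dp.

q' = (0.6686, 0.2888, -0.4988, 0.4698)

2q̇ = q⊗(0,ω) = (0.9901052, 0.2796174, 1.3349062, 0.1397572)
q' = normalize(q + ½dt·q⊗(0,ω)) = (0.6686, 0.2888, -0.4988, 0.4698)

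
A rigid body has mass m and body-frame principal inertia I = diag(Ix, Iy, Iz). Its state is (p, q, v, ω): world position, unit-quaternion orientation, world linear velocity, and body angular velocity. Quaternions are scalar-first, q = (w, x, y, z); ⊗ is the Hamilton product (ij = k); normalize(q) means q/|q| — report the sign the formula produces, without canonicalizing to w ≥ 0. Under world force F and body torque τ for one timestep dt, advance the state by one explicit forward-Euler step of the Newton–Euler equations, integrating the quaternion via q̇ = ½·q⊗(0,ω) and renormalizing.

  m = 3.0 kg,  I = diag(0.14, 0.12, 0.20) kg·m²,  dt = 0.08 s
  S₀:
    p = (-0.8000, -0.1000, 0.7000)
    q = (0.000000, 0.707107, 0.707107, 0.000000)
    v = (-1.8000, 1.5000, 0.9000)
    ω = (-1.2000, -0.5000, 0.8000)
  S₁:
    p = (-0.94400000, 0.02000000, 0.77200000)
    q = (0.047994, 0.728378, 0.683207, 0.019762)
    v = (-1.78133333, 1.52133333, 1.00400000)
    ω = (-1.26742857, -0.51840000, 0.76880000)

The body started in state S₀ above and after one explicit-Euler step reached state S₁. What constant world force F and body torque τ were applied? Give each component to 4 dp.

F = (0.7000, 0.8000, 3.9000)
τ = (-0.1500, 0.0300, -0.0900)

rate change Δω = (-0.06742857, -0.01840000, -0.03120000)
gyro term ω₀×Iω₀ = (-0.0320, 0.0576, -0.0120)
I·α + gyro = (-0.1500, 0.0300, -0.0900)
v₁ − v₀ = (0.01866667, 0.02133333, 0.10400000)
F = m·Δv/dt = (0.7000, 0.8000, 3.9000)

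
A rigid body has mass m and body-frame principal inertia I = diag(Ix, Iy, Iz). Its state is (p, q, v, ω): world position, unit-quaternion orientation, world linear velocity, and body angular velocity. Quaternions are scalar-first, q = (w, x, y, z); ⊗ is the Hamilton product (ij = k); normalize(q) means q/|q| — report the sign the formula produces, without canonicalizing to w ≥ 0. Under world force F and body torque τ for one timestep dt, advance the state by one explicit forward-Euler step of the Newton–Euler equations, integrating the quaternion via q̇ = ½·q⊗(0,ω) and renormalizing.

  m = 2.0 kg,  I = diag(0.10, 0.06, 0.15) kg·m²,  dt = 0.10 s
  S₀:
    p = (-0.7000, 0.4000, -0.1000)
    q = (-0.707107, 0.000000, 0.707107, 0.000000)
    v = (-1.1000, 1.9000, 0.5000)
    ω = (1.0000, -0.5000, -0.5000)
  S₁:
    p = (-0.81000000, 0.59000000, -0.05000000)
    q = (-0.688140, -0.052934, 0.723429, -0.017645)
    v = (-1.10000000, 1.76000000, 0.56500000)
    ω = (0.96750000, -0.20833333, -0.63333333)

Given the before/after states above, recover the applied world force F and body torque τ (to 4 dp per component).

F = (0.0000, -2.8000, 1.3000)
τ = (-0.0100, 0.2000, -0.1800)

Δv = v₁−v₀ = (0.00000000, -0.14000000, 0.06500000)
applied force F = (0.0000, -2.8000, 1.3000)
rate change Δω = (-0.03250000, 0.29166667, -0.13333333)
precession coupling = (0.0225, 0.0250, 0.0200)
τ = I·(Δω/dt) + ω₀×(Iω₀) = (-0.0100, 0.2000, -0.1800)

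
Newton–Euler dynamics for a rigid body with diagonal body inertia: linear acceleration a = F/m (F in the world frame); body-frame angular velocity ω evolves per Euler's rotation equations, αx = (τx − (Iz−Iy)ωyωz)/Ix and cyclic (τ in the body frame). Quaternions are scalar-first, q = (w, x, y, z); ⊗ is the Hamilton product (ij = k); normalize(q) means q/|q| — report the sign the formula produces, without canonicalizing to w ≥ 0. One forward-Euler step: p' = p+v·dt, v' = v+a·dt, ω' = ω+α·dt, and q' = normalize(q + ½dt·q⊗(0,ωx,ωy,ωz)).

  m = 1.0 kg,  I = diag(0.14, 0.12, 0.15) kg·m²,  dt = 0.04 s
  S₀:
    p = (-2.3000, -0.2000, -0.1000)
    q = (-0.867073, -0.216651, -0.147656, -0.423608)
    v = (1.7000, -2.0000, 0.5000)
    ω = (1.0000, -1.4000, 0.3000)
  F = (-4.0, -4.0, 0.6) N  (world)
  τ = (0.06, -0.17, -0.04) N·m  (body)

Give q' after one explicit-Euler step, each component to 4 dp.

q' = (-0.8638, -0.2466, -0.1305, -0.4195)

2q̇ = q⊗(0,ω) = (0.1370150, -1.5044210, 0.8552895, 0.1908455)
updated quaternion q' = (-0.8638, -0.2466, -0.1305, -0.4195)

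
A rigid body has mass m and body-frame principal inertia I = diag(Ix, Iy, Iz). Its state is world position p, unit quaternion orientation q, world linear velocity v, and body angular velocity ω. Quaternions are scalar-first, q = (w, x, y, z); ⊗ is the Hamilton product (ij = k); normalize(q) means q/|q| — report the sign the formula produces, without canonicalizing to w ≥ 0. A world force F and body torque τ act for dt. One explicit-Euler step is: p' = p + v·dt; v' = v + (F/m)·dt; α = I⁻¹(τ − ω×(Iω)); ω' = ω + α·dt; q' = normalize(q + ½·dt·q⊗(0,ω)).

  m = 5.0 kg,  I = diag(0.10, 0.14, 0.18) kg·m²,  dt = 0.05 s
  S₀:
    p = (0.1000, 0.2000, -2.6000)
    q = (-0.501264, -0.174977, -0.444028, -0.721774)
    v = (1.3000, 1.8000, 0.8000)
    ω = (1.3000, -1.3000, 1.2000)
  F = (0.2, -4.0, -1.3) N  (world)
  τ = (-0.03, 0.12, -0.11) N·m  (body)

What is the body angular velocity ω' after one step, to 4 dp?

ω' = (1.3162, -1.2126, 1.1882)

angular accel α = (0.3240, 1.7486, -0.2356)
ω' = ω + α·dt = (1.3162, -1.2126, 1.1882)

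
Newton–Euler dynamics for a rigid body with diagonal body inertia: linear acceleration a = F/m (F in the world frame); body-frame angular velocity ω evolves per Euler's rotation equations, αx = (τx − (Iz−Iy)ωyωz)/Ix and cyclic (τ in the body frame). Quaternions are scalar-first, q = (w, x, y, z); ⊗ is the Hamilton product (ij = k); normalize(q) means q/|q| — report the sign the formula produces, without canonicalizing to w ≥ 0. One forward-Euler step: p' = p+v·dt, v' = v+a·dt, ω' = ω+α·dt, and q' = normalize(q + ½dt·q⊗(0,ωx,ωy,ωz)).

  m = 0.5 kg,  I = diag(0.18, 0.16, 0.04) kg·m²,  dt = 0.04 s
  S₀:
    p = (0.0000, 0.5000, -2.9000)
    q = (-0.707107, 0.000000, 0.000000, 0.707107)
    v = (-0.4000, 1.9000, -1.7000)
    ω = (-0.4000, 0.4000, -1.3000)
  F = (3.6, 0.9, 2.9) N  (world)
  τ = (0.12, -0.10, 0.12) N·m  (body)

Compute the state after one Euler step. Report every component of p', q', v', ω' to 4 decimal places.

p' = (-0.0160, 0.5760, -2.9680)
q' = (-0.6884, 0.0000, -0.0113, 0.7252)
v' = (-0.1120, 1.9720, -1.4680)
ω' = (-0.3872, 0.3568, -1.1832)

ω×(Iω) gyroscopic = (0.0624, 0.0728, 0.0032)
(τ − ω×Iω)/I = (0.3200, -1.0800, 2.9200)
new body rate ω' = (-0.3872, 0.3568, -1.1832)
2q̇ = q⊗(0,ω) = (0.9192391, 0.0000000, -0.5656856, 0.9192391)
q' = normalize(q + ½dt·q⊗(0,ω)) = (-0.6884, 0.0000, -0.0113, 0.7252)
a = (7.2000, 1.8000, 5.8000)
new position p' = (-0.0160, 0.5760, -2.9680)
v + (F/m)dt = (-0.1120, 1.9720, -1.4680)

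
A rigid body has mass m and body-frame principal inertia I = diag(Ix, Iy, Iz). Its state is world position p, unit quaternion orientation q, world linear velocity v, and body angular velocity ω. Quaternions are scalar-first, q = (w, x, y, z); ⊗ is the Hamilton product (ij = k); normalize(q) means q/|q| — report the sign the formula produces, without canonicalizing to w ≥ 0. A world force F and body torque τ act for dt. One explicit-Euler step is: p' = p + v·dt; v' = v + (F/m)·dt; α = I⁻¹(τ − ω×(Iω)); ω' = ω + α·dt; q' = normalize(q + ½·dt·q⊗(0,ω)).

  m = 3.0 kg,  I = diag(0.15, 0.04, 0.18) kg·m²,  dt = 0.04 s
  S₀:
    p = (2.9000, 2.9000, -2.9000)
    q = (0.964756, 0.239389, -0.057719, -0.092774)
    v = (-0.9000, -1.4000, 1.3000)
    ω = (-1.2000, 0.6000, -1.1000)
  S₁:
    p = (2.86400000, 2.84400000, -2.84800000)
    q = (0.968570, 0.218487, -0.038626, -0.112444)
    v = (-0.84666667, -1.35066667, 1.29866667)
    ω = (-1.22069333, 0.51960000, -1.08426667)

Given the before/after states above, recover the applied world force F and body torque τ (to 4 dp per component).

F = (4.0000, 3.7000, -0.1000)
τ = (-0.1700, -0.1200, 0.1500)

Δv = v₁−v₀ = (0.05333333, 0.04933333, -0.00133333)
applied force F = (4.0000, 3.7000, -0.1000)
ω₁ − ω₀ = (-0.02069333, -0.08040000, 0.01573333)
applied torque τ = (-0.1700, -0.1200, 0.1500)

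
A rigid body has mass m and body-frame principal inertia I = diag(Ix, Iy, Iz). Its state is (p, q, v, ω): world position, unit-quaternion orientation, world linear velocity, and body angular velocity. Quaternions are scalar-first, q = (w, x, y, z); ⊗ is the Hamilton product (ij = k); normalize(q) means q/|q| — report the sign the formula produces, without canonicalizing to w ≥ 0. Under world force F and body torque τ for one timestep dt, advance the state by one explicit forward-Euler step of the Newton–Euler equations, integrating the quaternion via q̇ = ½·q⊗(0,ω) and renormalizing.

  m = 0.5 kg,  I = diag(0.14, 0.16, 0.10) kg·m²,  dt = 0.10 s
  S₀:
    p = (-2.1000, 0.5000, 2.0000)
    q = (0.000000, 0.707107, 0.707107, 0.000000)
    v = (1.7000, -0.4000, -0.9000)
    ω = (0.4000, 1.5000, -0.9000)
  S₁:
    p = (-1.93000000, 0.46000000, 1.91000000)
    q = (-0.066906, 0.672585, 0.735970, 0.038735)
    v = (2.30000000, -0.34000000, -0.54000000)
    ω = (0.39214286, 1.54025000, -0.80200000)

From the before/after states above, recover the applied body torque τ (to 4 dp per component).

rate change Δω = (-0.00785714, 0.04025000, 0.09800000)
gyro term ω₀×Iω₀ = (0.0810, -0.0144, 0.0120)
I·α + gyro = (0.0700, 0.0500, 0.1100)

τ = (0.0700, 0.0500, 0.1100)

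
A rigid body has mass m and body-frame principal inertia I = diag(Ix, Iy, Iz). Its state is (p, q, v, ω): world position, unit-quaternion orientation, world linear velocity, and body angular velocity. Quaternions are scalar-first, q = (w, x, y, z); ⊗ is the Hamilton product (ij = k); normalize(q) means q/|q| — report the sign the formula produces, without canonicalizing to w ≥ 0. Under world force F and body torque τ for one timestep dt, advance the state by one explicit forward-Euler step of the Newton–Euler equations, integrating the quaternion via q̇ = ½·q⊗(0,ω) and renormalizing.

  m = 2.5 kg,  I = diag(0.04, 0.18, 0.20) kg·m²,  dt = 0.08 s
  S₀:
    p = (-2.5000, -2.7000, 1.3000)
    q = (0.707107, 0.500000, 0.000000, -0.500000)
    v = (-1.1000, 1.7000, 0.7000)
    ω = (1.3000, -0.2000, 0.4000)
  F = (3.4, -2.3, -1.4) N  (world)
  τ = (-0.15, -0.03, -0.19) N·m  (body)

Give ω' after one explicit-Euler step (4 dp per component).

ω' = (1.0032, -0.1764, 0.3386)

(τ − ω×Iω)/I = (-3.7100, 0.2956, -0.7680)
ω' = ω + α·dt = (1.0032, -0.1764, 0.3386)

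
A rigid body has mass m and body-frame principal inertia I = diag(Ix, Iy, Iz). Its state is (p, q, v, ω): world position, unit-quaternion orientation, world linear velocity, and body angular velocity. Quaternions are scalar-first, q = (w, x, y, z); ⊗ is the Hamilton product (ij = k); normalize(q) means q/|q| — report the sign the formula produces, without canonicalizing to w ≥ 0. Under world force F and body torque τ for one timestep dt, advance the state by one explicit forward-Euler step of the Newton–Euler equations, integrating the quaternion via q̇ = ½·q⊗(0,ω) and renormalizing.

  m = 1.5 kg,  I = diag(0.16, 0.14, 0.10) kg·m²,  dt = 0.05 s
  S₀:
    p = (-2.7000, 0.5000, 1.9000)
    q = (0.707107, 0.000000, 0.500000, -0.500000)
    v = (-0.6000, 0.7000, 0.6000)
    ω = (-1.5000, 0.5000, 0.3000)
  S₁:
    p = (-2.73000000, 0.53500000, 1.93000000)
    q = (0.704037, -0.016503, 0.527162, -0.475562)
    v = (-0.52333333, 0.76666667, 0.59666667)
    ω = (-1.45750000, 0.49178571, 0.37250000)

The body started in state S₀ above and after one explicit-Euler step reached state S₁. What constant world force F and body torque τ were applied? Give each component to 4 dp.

velocity change Δv = (0.07666667, 0.06666667, -0.00333333)
applied force F = (2.3000, 2.0000, -0.1000)
Δω = ω₁−ω₀ = (0.04250000, -0.00821429, 0.07250000)
precession coupling = (-0.0060, -0.0270, 0.0150)
τ = I·(Δω/dt) + ω₀×(Iω₀) = (0.1300, -0.0500, 0.1600)

F = (2.3000, 2.0000, -0.1000)
τ = (0.1300, -0.0500, 0.1600)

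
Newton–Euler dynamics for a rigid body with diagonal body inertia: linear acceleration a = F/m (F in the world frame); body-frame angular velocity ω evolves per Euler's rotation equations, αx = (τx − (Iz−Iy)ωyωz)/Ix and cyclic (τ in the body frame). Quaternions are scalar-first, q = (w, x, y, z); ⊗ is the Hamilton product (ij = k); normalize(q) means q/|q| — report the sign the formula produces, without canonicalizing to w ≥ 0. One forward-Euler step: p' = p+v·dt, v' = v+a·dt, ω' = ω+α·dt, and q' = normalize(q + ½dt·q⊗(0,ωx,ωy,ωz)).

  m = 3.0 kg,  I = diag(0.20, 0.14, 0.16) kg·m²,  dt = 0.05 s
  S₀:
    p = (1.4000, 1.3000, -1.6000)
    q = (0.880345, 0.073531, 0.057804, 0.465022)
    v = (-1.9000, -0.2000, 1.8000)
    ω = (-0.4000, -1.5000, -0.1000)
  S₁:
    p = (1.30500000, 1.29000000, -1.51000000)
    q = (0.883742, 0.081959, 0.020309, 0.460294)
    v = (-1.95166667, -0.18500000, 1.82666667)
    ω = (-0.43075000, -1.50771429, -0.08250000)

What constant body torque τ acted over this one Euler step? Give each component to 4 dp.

τ = (-0.1200, -0.0200, 0.0200)

ω₁ − ω₀ = (-0.03075000, -0.00771429, 0.01750000)
gyro term ω₀×Iω₀ = (0.0030, 0.0016, -0.0360)
I·α + gyro = (-0.1200, -0.0200, 0.0200)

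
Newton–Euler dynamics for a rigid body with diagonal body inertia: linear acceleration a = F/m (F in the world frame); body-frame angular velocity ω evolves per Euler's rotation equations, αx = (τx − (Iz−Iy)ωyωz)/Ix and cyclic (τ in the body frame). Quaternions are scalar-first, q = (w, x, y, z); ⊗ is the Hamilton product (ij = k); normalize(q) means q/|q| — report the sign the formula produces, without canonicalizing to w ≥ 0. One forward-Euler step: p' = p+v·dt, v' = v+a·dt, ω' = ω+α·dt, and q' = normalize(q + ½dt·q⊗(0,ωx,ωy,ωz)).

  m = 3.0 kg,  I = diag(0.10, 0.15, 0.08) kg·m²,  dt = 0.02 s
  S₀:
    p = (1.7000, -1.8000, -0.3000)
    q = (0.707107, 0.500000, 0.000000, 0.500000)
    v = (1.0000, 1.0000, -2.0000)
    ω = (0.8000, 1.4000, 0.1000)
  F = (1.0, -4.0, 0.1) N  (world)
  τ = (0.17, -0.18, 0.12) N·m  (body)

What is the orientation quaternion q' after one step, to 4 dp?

q' = (0.7025, 0.4986, 0.0134, 0.5076)

Hamilton product q⊗(0,ω) = (-0.4500000, -0.1343144, 1.3399498, 0.7707107)
updated quaternion q' = (0.7025, 0.4986, 0.0134, 0.5076)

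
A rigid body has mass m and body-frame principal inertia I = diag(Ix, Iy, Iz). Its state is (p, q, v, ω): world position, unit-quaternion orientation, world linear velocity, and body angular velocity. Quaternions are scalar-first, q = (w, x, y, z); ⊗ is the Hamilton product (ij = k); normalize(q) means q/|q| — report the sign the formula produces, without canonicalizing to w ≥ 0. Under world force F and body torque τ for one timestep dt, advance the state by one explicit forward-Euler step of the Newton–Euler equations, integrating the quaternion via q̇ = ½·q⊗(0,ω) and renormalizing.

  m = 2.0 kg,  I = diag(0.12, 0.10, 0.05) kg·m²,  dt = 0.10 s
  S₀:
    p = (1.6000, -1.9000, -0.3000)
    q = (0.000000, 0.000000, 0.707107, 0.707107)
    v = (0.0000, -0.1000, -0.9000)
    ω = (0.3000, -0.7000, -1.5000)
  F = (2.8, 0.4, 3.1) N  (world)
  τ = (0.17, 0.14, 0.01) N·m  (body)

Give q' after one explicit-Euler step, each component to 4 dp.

q' = (0.0775, -0.0282, 0.7152, 0.6940)

Hamilton product q⊗(0,ω) = (1.5556354, -0.5656856, 0.2121321, -0.2121321)
q + ½dt·q⊗(0,ω), renormalized = (0.0775, -0.0282, 0.7152, 0.6940)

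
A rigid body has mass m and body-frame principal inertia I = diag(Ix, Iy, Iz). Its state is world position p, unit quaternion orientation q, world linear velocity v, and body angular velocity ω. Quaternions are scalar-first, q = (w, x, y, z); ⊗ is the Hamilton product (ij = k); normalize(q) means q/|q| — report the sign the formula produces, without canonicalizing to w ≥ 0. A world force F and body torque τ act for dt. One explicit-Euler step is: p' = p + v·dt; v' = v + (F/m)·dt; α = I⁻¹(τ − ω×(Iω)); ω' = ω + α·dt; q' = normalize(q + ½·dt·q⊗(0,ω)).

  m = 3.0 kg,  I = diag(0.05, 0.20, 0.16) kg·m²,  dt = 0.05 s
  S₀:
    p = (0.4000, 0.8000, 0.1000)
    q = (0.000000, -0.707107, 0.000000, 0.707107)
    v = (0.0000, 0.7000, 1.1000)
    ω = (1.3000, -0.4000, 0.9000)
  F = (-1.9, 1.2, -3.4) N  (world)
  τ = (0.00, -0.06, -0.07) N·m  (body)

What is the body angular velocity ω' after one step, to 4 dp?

(τ − ω×Iω)/I = (-0.2880, 0.3435, 0.0500)
ω + α·dt = (1.2856, -0.3828, 0.9025)

ω' = (1.2856, -0.3828, 0.9025)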